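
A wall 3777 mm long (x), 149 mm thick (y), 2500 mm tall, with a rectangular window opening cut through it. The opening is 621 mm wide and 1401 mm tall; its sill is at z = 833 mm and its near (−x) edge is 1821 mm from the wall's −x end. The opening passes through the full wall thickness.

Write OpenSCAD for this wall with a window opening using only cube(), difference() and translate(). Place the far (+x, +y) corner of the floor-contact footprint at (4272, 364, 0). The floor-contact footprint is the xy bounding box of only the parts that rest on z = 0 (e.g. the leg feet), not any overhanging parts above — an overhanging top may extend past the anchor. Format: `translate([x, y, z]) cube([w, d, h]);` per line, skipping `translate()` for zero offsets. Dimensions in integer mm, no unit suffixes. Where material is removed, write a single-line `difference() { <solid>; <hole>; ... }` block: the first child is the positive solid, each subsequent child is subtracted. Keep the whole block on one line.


difference() { translate([495, 215, 0]) cube([3777, 149, 2500]); translate([2316, 215, 833]) cube([621, 149, 1401]); }


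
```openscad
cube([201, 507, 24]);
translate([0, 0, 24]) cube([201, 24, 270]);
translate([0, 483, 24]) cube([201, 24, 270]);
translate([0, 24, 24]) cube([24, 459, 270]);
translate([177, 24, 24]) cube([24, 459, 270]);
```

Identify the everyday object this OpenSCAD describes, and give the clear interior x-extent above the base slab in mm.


An open box. The internal width is 153 mm.

A 201×507 base slab with four walls standing on it — an open box. The base is 201 mm wide and the walls are 24 mm thick, so the internal width is 201 − 2 × 24 = 153 mm.


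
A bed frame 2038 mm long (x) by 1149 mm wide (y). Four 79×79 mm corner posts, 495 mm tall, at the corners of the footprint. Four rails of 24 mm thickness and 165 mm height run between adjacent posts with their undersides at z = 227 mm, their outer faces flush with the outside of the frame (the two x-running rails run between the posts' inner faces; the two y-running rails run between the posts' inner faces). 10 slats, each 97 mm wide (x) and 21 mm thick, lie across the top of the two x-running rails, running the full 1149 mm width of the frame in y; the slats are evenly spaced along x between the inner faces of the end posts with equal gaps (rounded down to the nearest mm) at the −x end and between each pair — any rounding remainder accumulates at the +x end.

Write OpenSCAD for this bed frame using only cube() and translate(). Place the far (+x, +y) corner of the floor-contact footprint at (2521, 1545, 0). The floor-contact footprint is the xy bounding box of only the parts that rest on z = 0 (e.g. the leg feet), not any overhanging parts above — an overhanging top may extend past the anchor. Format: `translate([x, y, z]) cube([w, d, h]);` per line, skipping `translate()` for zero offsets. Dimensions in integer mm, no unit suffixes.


translate([483, 396, 0]) cube([79, 79, 495]);
translate([483, 1466, 0]) cube([79, 79, 495]);
translate([2442, 396, 0]) cube([79, 79, 495]);
translate([2442, 1466, 0]) cube([79, 79, 495]);
translate([562, 396, 227]) cube([1880, 24, 165]);
translate([562, 1521, 227]) cube([1880, 24, 165]);
translate([483, 475, 227]) cube([24, 991, 165]);
translate([2497, 475, 227]) cube([24, 991, 165]);
translate([644, 396, 392]) cube([97, 1149, 21]);
translate([823, 396, 392]) cube([97, 1149, 21]);
translate([1002, 396, 392]) cube([97, 1149, 21]);
translate([1181, 396, 392]) cube([97, 1149, 21]);
translate([1360, 396, 392]) cube([97, 1149, 21]);
translate([1539, 396, 392]) cube([97, 1149, 21]);
translate([1718, 396, 392]) cube([97, 1149, 21]);
translate([1897, 396, 392]) cube([97, 1149, 21]);
translate([2076, 396, 392]) cube([97, 1149, 21]);
translate([2255, 396, 392]) cube([97, 1149, 21]);


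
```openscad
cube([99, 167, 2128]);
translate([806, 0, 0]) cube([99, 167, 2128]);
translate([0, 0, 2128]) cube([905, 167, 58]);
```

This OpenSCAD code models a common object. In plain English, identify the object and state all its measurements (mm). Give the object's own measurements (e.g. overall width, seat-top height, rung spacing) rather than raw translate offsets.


A door frame. The clear opening is 707 mm wide and 2128 mm high. Two 99 mm wide jambs, 167 mm deep, stand either side of the opening from the floor to the top of the opening. A 58 mm thick head sits across the top of both jambs, spanning the full outside width of the frame.


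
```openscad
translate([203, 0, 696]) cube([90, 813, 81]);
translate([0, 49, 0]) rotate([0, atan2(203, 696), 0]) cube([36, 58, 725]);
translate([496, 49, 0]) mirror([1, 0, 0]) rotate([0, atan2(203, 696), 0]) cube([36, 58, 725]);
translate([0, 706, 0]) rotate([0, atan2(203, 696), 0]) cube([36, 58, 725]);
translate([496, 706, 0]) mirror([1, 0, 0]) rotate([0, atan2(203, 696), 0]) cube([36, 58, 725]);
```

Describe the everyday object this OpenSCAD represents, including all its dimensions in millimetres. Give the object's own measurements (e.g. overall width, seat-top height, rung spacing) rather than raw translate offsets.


A sawhorse. A 90×813×81 mm beam (x, y, z) sits on two A-frame leg pairs. Each pair is two raked legs of 36×58 mm section (58 mm along y) splaying symmetrically in x. Each leg rises 696 mm vertically over 203 mm of horizontal reach and is 725 mm long along its own axis. Every leg's outer bottom edge rests on the floor and its outer top edge meets a bottom edge of the beam — the left legs (tilting toward +x) meet the beam's −x bottom edge, the right legs (their mirror images, tilting toward −x) meet its +x bottom edge — so the leg tops tuck under the beam, the beam's underside is 696 mm above the floor, and the feet are 496 mm apart outside-to-outside with the beam centred between them. The two leg pairs are set in 49 mm from either end of the beam.


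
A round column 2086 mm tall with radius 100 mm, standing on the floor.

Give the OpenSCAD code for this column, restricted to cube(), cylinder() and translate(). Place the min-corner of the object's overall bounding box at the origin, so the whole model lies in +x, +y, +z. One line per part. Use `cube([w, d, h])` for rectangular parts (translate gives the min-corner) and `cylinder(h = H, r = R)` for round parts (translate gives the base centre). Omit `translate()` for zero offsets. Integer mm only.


translate([100, 100, 0]) cylinder(h = 2086, r = 100);


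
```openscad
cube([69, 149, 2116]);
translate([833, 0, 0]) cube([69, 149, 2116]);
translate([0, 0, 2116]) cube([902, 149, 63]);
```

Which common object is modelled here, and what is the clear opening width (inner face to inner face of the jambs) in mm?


A door frame. The clear opening width is 764 mm.

Two 2116 mm tall posts with a header on top — a door frame. The left jamb is 69 mm wide at x = 0; the right jamb starts at x = 833. The clear opening is 833 − 69 = 764 mm.


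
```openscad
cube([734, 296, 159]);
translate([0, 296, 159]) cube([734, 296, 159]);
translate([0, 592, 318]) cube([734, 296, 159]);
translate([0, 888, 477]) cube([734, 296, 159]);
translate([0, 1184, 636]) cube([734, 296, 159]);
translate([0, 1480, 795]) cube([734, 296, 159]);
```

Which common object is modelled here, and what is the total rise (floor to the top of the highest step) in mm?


A staircase. The total rise is 954 mm.

6 identical blocks, each offset up and back from the previous — a staircase. Each step is 159 mm tall and there are 6 of them, so the total rise is 6 × 159 = 954 mm.


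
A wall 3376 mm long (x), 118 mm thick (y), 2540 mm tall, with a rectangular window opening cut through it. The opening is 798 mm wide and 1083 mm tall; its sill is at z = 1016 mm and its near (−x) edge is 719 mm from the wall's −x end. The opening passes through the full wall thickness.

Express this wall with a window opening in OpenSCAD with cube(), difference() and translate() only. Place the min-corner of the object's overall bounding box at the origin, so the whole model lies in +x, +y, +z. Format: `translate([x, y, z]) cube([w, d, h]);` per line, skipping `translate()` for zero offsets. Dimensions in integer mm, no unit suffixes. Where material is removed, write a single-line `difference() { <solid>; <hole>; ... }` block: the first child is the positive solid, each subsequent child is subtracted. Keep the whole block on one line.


difference() { cube([3376, 118, 2540]); translate([719, 0, 1016]) cube([798, 118, 1083]); }


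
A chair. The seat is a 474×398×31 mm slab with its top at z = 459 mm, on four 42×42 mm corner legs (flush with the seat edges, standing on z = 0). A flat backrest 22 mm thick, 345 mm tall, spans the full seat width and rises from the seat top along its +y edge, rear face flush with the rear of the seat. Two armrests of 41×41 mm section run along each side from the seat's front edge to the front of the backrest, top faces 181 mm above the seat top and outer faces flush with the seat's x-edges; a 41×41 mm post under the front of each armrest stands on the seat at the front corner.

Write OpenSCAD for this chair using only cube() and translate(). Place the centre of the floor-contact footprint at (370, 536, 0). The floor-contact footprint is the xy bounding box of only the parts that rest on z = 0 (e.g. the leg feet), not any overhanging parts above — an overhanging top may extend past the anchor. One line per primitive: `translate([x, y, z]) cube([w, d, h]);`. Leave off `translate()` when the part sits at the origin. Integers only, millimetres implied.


translate([133, 337, 428]) cube([474, 398, 31]);
translate([133, 337, 0]) cube([42, 42, 428]);
translate([565, 337, 0]) cube([42, 42, 428]);
translate([133, 693, 0]) cube([42, 42, 428]);
translate([565, 693, 0]) cube([42, 42, 428]);
translate([133, 713, 459]) cube([474, 22, 345]);
translate([133, 337, 599]) cube([41, 376, 41]);
translate([566, 337, 599]) cube([41, 376, 41]);
translate([133, 337, 459]) cube([41, 41, 140]);
translate([566, 337, 459]) cube([41, 41, 140]);


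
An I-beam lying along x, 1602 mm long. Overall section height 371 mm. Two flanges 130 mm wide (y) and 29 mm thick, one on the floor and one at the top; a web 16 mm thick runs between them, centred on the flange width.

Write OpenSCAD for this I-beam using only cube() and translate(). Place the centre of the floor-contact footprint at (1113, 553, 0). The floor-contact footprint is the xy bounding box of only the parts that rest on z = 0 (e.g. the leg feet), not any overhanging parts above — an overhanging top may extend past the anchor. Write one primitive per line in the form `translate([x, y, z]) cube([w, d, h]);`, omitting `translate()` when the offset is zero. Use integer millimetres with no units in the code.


translate([312, 488, 0]) cube([1602, 130, 29]);
translate([312, 545, 29]) cube([1602, 16, 313]);
translate([312, 488, 342]) cube([1602, 130, 29]);


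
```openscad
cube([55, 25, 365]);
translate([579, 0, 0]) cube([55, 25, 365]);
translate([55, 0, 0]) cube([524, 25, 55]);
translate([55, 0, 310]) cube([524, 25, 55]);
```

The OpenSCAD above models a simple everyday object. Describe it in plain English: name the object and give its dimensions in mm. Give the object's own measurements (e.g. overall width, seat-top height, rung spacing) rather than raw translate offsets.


A rectangular picture frame lying in the x–z plane (depth along y). The opening is 524 mm wide (x) by 255 mm tall (z), surrounded by a border 55 mm wide on all four sides. The frame is 25 mm deep and is made of two full-height vertical stiles with two horizontal rails fitted between them.


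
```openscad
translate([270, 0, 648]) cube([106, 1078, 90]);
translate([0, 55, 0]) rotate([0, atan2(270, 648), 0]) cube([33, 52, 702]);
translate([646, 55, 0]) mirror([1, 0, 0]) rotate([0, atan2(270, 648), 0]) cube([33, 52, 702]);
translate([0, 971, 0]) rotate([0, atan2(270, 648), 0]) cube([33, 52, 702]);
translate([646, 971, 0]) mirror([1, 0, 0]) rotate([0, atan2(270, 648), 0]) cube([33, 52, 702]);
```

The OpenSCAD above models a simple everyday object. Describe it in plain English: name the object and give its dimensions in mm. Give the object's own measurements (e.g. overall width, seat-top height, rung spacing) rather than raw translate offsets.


A sawhorse. A 106×1078×90 mm beam (x, y, z) sits on two A-frame leg pairs. Each pair is two raked legs of 33×52 mm section (52 mm along y) splaying symmetrically in x. Each leg rises 648 mm vertically over 270 mm of horizontal reach and is 702 mm long along its own axis. Every leg's outer bottom edge rests on the floor and its outer top edge meets a bottom edge of the beam — the left legs (tilting toward +x) meet the beam's −x bottom edge, the right legs (their mirror images, tilting toward −x) meet its +x bottom edge — so the leg tops tuck under the beam, the beam's underside is 648 mm above the floor, and the feet are 646 mm apart outside-to-outside with the beam centred between them. The two leg pairs are set in 55 mm from either end of the beam.


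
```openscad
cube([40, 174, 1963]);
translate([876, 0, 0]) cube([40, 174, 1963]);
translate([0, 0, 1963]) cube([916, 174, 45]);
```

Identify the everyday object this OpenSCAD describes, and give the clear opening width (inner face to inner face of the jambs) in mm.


A door frame. The clear opening width is 836 mm.

Two 1963 mm tall posts with a header on top — a door frame. The left jamb is 40 mm wide at x = 0; the right jamb starts at x = 876. The clear opening is 876 − 40 = 836 mm.


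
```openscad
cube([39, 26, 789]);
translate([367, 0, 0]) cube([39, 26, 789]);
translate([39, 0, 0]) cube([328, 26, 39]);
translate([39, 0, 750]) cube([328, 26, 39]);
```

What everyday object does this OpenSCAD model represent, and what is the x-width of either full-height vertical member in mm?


A picture frame. The border width is 39 mm.

Four thin pieces enclosing a rectangular opening — a picture frame. The two full-height stiles are 789 mm tall; the top rail sits at z = 750 and is 39 mm tall, so the border above the opening is 789 − 750 = 39 mm, matching the stile x-width.


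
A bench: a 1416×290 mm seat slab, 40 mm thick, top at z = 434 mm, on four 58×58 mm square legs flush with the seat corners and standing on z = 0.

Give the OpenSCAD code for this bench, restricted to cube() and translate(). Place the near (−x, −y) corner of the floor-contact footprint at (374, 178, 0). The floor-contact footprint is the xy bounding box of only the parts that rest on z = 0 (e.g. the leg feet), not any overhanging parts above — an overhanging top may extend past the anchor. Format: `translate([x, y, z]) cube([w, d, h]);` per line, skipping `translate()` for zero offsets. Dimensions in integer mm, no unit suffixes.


translate([374, 178, 394]) cube([1416, 290, 40]);
translate([374, 178, 0]) cube([58, 58, 394]);
translate([374, 410, 0]) cube([58, 58, 394]);
translate([1732, 178, 0]) cube([58, 58, 394]);
translate([1732, 410, 0]) cube([58, 58, 394]);


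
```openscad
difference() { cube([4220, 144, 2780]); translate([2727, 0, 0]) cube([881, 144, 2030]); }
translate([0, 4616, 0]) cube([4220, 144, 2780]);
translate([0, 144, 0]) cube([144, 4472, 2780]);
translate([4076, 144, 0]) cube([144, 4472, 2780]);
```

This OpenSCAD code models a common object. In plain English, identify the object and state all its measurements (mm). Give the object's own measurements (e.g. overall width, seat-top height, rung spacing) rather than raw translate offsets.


A single room: four walls, each 2780 mm tall and 144 mm thick, enclosing an outside footprint 4220×4760 mm (x × y), no floor or roof. The front and back walls (−y and +y sides) run the full x-width; the side walls fit between their inner faces. A door opening 881 mm wide and 2030 mm tall is cut through the front wall from the floor up, its −x edge 2727 mm from the wall's −x end.


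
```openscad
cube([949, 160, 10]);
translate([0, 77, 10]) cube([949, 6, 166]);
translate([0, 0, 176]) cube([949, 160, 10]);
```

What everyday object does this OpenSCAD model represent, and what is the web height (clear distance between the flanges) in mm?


An I-beam. The web height is 166 mm.

Two wide flanges with a thin centred web — an I-beam. Overall 186 mm minus two 10 mm flanges gives a web of 186 − 2·10 = 166 mm.


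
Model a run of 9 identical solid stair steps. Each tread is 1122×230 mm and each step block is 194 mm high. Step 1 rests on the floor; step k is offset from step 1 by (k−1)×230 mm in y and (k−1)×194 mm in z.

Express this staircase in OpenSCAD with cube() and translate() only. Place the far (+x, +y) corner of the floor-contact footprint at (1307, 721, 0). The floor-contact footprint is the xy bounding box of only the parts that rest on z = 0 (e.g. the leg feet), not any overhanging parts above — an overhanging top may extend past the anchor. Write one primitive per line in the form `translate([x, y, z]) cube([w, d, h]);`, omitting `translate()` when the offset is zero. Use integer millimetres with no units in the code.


translate([185, 491, 0]) cube([1122, 230, 194]);
translate([185, 721, 194]) cube([1122, 230, 194]);
translate([185, 951, 388]) cube([1122, 230, 194]);
translate([185, 1181, 582]) cube([1122, 230, 194]);
translate([185, 1411, 776]) cube([1122, 230, 194]);
translate([185, 1641, 970]) cube([1122, 230, 194]);
translate([185, 1871, 1164]) cube([1122, 230, 194]);
translate([185, 2101, 1358]) cube([1122, 230, 194]);
translate([185, 2331, 1552]) cube([1122, 230, 194]);


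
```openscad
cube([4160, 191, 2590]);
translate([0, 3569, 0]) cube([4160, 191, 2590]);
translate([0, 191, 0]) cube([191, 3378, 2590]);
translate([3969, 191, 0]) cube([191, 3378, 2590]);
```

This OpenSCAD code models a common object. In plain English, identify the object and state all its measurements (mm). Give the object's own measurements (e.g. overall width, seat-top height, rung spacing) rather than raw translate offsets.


The wall frame of a small rectangular building: four walls, each 2590 mm tall and 191 mm thick, enclosing a footprint 4160 mm (x) by 3760 mm (y) outside-to-outside, with no floor or roof. The front and back walls (the −y and +y sides) span the full width; the two side walls fit between them.


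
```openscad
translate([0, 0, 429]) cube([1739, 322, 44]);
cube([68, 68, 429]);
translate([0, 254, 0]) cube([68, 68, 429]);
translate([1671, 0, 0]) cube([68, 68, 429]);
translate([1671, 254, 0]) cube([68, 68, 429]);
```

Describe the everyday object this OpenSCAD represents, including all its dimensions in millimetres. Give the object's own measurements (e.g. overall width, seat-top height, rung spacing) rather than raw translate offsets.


A long wooden bench with a 1739 mm (x) × 322 mm (y) seat, 44 mm thick, its top surface 473 mm above the floor. Four 68 mm square legs at the seat corners, flush with the edges, run from z = 0 to the seat underside.


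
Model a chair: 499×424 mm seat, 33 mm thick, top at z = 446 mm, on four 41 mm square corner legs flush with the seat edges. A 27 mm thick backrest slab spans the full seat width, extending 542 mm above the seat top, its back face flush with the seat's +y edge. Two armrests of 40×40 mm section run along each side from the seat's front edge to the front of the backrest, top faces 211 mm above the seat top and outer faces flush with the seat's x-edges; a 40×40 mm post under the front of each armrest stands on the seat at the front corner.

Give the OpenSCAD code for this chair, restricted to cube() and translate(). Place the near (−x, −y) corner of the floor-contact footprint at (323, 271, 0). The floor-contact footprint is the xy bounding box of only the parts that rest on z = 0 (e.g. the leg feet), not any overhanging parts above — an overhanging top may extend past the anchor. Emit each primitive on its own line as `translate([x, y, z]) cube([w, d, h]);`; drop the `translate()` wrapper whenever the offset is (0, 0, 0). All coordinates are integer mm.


// leg_h = 446 - 33 = 413
// arm post h = 211 - 40 = 171
translate([323, 271, 413]) cube([499, 424, 33]);
translate([323, 271, 0]) cube([41, 41, 413]);
translate([781, 271, 0]) cube([41, 41, 413]);
translate([323, 654, 0]) cube([41, 41, 413]);
translate([781, 654, 0]) cube([41, 41, 413]);
translate([323, 668, 446]) cube([499, 27, 542]);
translate([323, 271, 617]) cube([40, 397, 40]);
translate([782, 271, 617]) cube([40, 397, 40]);
translate([323, 271, 446]) cube([40, 40, 171]);
translate([782, 271, 446]) cube([40, 40, 171]);


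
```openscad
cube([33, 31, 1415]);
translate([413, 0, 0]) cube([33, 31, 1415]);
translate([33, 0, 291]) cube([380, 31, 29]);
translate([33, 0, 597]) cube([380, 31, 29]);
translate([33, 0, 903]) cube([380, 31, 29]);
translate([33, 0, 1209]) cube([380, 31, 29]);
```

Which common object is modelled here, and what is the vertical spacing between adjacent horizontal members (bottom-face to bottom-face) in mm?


A ladder. The rung spacing is 306 mm.

Two tall 33×31 posts with 4 short bars between them — a ladder. Adjacent rungs sit at z = 291 and z = 597, so the spacing is 597 − 291 = 306 mm.


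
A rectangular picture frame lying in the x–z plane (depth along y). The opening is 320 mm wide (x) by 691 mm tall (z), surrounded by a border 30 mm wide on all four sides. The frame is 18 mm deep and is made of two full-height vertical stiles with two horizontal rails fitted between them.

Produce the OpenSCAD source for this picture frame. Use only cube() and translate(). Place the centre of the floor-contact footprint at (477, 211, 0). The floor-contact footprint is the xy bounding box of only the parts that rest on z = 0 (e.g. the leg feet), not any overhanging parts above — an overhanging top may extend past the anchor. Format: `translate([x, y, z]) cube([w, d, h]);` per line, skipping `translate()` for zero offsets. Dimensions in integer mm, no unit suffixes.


translate([287, 202, 0]) cube([30, 18, 751]);
translate([637, 202, 0]) cube([30, 18, 751]);
translate([317, 202, 0]) cube([320, 18, 30]);
translate([317, 202, 721]) cube([320, 18, 30]);


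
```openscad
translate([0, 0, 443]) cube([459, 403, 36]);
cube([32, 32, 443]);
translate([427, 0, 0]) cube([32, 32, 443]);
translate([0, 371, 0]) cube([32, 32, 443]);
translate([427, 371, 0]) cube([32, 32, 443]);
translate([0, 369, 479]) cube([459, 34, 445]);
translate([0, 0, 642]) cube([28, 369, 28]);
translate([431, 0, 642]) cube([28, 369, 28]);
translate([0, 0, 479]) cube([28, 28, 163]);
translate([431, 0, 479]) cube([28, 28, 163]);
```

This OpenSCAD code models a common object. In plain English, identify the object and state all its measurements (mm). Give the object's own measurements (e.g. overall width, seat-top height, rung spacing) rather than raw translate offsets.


A chair. The seat is a 459×403×36 mm slab with its top at z = 479 mm, on four 32×32 mm corner legs (flush with the seat edges, standing on z = 0). A flat backrest 34 mm thick, 445 mm tall, spans the full seat width and rises from the seat top along its +y edge, rear face flush with the rear of the seat. Two armrests of 28×28 mm section run along each side from the seat's front edge to the front of the backrest, top faces 191 mm above the seat top and outer faces flush with the seat's x-edges; a 28×28 mm post under the front of each armrest stands on the seat at the front corner.


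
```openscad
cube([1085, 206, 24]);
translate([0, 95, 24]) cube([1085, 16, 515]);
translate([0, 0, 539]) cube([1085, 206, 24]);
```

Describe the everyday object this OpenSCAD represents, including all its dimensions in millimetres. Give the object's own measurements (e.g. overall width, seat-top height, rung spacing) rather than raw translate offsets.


An I-beam lying along x, 1085 mm long. Overall section height 563 mm. Two flanges 206 mm wide (y) and 24 mm thick, one on the floor and one at the top; a web 16 mm thick runs between them, centred on the flange width.


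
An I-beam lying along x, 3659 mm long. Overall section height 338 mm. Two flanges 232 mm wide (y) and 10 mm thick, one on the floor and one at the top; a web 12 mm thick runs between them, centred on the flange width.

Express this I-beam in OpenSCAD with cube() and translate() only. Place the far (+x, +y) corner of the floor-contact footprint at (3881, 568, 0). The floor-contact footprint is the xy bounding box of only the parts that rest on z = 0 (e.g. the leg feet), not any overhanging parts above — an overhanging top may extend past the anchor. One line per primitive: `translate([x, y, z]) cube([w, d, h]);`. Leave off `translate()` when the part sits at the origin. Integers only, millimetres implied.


translate([222, 336, 0]) cube([3659, 232, 10]);
translate([222, 446, 10]) cube([3659, 12, 318]);
translate([222, 336, 328]) cube([3659, 232, 10]);


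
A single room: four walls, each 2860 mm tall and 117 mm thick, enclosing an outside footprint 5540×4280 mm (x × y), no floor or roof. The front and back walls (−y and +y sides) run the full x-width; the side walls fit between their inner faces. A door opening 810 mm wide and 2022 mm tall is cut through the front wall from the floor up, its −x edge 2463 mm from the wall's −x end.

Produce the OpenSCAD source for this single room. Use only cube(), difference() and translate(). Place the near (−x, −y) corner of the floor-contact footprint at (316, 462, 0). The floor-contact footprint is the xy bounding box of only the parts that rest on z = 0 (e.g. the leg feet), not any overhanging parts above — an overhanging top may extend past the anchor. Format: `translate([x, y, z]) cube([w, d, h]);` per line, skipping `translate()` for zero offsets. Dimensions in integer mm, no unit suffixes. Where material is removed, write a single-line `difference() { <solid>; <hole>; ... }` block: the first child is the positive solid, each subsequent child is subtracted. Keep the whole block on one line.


difference() { translate([316, 462, 0]) cube([5540, 117, 2860]); translate([2779, 462, 0]) cube([810, 117, 2022]); }
translate([316, 4625, 0]) cube([5540, 117, 2860]);
translate([316, 579, 0]) cube([117, 4046, 2860]);
translate([5739, 579, 0]) cube([117, 4046, 2860]);


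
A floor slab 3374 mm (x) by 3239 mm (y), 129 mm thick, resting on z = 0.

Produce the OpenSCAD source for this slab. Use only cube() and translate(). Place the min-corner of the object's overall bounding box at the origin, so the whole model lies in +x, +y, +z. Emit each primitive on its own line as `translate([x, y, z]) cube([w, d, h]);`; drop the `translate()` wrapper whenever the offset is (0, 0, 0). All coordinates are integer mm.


cube([3374, 3239, 129]);


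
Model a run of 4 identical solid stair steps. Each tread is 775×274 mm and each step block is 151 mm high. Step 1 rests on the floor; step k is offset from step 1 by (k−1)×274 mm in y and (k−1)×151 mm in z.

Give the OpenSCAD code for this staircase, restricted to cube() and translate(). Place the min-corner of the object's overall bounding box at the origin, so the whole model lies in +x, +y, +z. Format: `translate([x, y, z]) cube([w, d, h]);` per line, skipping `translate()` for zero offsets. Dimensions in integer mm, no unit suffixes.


cube([775, 274, 151]);
translate([0, 274, 151]) cube([775, 274, 151]);
translate([0, 548, 302]) cube([775, 274, 151]);
translate([0, 822, 453]) cube([775, 274, 151]);


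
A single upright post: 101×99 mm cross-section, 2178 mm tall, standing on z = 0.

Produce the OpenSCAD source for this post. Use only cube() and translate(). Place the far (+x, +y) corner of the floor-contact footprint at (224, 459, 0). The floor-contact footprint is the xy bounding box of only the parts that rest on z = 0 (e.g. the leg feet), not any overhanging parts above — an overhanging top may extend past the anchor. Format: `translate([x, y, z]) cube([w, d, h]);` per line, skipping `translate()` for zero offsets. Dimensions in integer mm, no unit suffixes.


translate([123, 360, 0]) cube([101, 99, 2178]);


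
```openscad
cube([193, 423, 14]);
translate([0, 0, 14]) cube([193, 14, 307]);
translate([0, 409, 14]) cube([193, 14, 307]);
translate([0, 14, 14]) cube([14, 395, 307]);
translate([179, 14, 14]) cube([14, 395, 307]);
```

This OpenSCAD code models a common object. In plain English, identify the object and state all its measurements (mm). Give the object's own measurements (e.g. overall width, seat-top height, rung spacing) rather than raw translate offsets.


An open-topped rectangular box: outside dimensions 193×423×321 mm, with a uniform wall and base thickness of 14 mm. The base is a full 193×423 slab on the floor; four walls sit on top of the base. The front and back walls (the −y and +y sides) span the full width; the two side walls fit between them.


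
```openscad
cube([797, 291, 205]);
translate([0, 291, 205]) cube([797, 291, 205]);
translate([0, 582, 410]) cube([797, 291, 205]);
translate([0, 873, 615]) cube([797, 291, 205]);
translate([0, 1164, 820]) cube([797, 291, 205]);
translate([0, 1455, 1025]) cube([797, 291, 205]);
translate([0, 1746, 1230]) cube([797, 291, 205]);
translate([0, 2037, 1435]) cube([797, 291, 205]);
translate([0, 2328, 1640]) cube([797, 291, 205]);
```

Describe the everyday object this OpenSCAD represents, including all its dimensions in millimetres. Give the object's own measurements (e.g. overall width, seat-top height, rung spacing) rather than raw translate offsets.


A straight staircase of 9 solid steps. Each step is 797 mm wide (x), 291 mm deep (y, the going) and 205 mm tall (the rise). The first step rests on the floor; each subsequent step sits one going further in +y and one rise higher in +z, directly behind and above the previous step with no overlap.


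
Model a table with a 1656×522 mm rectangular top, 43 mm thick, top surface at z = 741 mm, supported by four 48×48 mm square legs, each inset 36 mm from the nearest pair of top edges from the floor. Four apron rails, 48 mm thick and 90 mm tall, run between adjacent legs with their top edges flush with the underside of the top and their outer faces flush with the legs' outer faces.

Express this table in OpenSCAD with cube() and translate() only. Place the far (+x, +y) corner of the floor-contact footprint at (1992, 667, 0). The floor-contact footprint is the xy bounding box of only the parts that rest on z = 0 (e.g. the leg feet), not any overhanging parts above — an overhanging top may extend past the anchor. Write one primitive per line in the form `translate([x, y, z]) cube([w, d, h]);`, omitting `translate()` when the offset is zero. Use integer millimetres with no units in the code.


// leg_h = 741 - 43 = 698
// apron z = 698 - 90 = 608
translate([372, 181, 698]) cube([1656, 522, 43]);
translate([408, 217, 0]) cube([48, 48, 698]);
translate([1944, 217, 0]) cube([48, 48, 698]);
translate([408, 619, 0]) cube([48, 48, 698]);
translate([1944, 619, 0]) cube([48, 48, 698]);
translate([456, 217, 608]) cube([1488, 48, 90]);
translate([456, 619, 608]) cube([1488, 48, 90]);
translate([408, 265, 608]) cube([48, 354, 90]);
translate([1944, 265, 608]) cube([48, 354, 90]);


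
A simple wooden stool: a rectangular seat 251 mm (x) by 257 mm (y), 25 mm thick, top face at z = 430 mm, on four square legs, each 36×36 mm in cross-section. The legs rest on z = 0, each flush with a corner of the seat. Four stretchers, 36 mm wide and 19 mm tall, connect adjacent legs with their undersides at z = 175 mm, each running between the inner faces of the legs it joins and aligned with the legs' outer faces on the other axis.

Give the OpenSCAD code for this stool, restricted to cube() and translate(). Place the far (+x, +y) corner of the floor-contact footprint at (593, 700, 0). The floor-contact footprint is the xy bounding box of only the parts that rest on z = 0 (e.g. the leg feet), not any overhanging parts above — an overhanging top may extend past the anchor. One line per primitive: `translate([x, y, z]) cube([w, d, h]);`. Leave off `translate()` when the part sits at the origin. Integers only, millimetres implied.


translate([342, 443, 405]) cube([251, 257, 25]);
translate([342, 443, 0]) cube([36, 36, 405]);
translate([557, 443, 0]) cube([36, 36, 405]);
translate([342, 664, 0]) cube([36, 36, 405]);
translate([557, 664, 0]) cube([36, 36, 405]);
translate([378, 443, 175]) cube([179, 36, 19]);
translate([378, 664, 175]) cube([179, 36, 19]);
translate([342, 479, 175]) cube([36, 185, 19]);
translate([557, 479, 175]) cube([36, 185, 19]);


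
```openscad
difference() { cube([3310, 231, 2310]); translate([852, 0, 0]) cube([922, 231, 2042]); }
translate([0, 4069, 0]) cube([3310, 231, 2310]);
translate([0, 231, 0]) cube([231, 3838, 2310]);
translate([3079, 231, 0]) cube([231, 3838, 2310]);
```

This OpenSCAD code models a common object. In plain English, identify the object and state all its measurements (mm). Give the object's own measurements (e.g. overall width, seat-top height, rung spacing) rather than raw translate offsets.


A single room: four walls, each 2310 mm tall and 231 mm thick, enclosing an outside footprint 3310×4300 mm (x × y), no floor or roof. The front and back walls (−y and +y sides) run the full x-width; the side walls fit between their inner faces. A door opening 922 mm wide and 2042 mm tall is cut through the front wall from the floor up, its −x edge 852 mm from the wall's −x end.


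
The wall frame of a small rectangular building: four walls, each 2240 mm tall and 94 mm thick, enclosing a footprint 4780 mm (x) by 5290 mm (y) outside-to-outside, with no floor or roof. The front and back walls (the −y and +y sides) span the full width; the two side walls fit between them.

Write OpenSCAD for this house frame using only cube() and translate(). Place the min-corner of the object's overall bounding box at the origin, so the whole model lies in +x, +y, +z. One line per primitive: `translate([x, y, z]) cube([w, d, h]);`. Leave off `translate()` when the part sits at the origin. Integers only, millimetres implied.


cube([4780, 94, 2240]);
translate([0, 5196, 0]) cube([4780, 94, 2240]);
translate([0, 94, 0]) cube([94, 5102, 2240]);
translate([4686, 94, 0]) cube([94, 5102, 2240]);


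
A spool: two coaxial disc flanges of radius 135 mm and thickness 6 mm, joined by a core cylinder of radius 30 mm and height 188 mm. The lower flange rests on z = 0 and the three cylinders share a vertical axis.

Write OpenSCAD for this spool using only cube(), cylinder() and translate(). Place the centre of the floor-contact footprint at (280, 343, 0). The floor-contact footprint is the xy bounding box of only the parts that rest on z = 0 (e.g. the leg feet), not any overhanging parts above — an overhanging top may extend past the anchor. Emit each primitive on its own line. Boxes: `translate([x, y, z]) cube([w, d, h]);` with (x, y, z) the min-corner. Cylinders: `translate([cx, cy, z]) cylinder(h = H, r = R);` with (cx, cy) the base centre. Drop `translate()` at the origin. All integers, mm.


translate([280, 343, 0]) cylinder(h = 6, r = 135);
translate([280, 343, 6]) cylinder(h = 188, r = 30);
translate([280, 343, 194]) cylinder(h = 6, r = 135);


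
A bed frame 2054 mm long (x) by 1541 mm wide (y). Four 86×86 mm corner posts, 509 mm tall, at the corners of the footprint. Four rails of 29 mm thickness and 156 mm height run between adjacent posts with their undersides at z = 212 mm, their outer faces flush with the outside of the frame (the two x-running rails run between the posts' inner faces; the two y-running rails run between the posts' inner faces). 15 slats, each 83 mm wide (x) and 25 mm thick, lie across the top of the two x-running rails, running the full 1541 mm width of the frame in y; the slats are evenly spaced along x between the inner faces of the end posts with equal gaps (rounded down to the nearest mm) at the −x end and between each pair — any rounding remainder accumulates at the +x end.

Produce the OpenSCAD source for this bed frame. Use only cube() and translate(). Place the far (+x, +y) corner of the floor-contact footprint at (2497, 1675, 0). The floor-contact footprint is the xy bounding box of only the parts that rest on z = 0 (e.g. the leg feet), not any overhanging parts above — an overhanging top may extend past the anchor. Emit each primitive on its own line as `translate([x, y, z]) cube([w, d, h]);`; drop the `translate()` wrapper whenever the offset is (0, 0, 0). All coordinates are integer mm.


translate([443, 134, 0]) cube([86, 86, 509]);
translate([443, 1589, 0]) cube([86, 86, 509]);
translate([2411, 134, 0]) cube([86, 86, 509]);
translate([2411, 1589, 0]) cube([86, 86, 509]);
translate([529, 134, 212]) cube([1882, 29, 156]);
translate([529, 1646, 212]) cube([1882, 29, 156]);
translate([443, 220, 212]) cube([29, 1369, 156]);
translate([2468, 220, 212]) cube([29, 1369, 156]);
translate([568, 134, 368]) cube([83, 1541, 25]);
translate([690, 134, 368]) cube([83, 1541, 25]);
translate([812, 134, 368]) cube([83, 1541, 25]);
translate([934, 134, 368]) cube([83, 1541, 25]);
translate([1056, 134, 368]) cube([83, 1541, 25]);
translate([1178, 134, 368]) cube([83, 1541, 25]);
translate([1300, 134, 368]) cube([83, 1541, 25]);
translate([1422, 134, 368]) cube([83, 1541, 25]);
translate([1544, 134, 368]) cube([83, 1541, 25]);
translate([1666, 134, 368]) cube([83, 1541, 25]);
translate([1788, 134, 368]) cube([83, 1541, 25]);
translate([1910, 134, 368]) cube([83, 1541, 25]);
translate([2032, 134, 368]) cube([83, 1541, 25]);
translate([2154, 134, 368]) cube([83, 1541, 25]);
translate([2276, 134, 368]) cube([83, 1541, 25]);


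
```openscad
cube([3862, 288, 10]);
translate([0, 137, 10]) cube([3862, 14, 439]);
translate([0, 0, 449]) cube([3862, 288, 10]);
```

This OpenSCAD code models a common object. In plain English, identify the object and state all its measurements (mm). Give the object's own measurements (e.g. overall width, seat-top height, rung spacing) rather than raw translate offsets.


An I-beam lying along x, 3862 mm long. Overall section height 459 mm. Two flanges 288 mm wide (y) and 10 mm thick, one on the floor and one at the top; a web 14 mm thick runs between them, centred on the flange width.


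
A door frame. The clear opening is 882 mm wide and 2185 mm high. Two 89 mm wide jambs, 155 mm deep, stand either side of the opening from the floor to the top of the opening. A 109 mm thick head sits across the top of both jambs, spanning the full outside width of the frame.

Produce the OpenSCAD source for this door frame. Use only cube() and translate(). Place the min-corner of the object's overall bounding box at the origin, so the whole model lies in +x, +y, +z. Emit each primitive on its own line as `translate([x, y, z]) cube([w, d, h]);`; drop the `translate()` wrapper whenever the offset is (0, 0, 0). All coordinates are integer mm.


cube([89, 155, 2185]);
translate([971, 0, 0]) cube([89, 155, 2185]);
translate([0, 0, 2185]) cube([1060, 155, 109]);


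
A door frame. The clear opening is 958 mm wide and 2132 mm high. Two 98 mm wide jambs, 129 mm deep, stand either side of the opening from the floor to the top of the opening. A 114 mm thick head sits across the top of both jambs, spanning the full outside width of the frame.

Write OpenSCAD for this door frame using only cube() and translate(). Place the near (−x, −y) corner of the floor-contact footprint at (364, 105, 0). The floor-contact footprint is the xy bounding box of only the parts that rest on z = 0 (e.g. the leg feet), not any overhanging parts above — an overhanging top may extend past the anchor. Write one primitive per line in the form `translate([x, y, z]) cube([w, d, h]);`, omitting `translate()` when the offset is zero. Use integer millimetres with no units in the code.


translate([364, 105, 0]) cube([98, 129, 2132]);
translate([1420, 105, 0]) cube([98, 129, 2132]);
translate([364, 105, 2132]) cube([1154, 129, 114]);


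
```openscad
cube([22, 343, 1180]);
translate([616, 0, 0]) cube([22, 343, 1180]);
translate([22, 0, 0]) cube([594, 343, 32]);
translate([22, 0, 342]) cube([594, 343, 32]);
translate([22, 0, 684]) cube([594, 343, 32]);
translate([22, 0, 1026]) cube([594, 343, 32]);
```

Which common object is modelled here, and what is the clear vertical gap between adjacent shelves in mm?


A bookshelf. The clear shelf gap is 310 mm.

Two tall side panels with 4 horizontal boards between them — a bookshelf. The first two shelf undersides are at z = 0 and z = 342; with shelf thickness 32, the clear gap is 342 − 0 − 32 = 310 mm.
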